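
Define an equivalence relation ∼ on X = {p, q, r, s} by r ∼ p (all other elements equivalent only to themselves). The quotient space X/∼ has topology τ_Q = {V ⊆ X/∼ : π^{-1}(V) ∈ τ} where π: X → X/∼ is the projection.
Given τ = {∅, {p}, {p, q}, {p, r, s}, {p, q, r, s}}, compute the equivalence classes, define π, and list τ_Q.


X/∼ = {[p=r], [q], [s]}; |τ_Q| = 3.

Equivalence classes: [p=r], [q], [s].
Quotient map π: X → X/∼ sends p ↦ [p=r], q ↦ [q], r ↦ [p=r], s ↦ [s].
For each subset V ⊆ X/∼, compute π^{-1}(V) ⊆ X and check whether π^{-1}(V) ∈ τ. V is open in τ_Q iff π^{-1}(V) ∈ τ.
  V = {}: π^{-1}(V) = ∅ ∈ τ ✓.
  V = {[p=r]}: π^{-1}(V) = {p, r} ∉ τ ✗.
  V = {[q]}: π^{-1}(V) = {q} ∉ τ ✗.
  V = {[p=r], [q]}: π^{-1}(V) = {p, q, r} ∉ τ ✗.
  V = {[s]}: π^{-1}(V) = {s} ∉ τ ✗.
  V = {[p=r], [s]}: π^{-1}(V) = {p, r, s} ∈ τ ✓.
  V = {[q], [s]}: π^{-1}(V) = {q, s} ∉ τ ✗.
  V = {[p=r], [q], [s]}: π^{-1}(V) = {p, q, r, s} ∈ τ ✓.
Open sets in the quotient: τ_Q = {{}, {[p=r], [s]}, {[p=r], [q], [s]}} (3 elements).


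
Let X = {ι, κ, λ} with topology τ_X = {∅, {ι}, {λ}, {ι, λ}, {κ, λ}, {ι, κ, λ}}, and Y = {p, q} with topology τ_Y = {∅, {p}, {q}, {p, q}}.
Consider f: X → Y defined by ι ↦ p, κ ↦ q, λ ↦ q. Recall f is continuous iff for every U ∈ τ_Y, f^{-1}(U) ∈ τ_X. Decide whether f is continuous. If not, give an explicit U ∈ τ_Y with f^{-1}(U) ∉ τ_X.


f IS continuous.

Compute f^{-1}(U) for each U ∈ τ_Y:
  U = ∅: f^{-1}(U) = ∅ ∈ τ_X ✓.
  U = {p}: f^{-1}(U) = {ι} ∈ τ_X ✓.
  U = {q}: f^{-1}(U) = {κ, λ} ∈ τ_X ✓.
  U = {p, q}: f^{-1}(U) = {ι, κ, λ} ∈ τ_X ✓.
Every preimage lies in τ_X, so f IS continuous.


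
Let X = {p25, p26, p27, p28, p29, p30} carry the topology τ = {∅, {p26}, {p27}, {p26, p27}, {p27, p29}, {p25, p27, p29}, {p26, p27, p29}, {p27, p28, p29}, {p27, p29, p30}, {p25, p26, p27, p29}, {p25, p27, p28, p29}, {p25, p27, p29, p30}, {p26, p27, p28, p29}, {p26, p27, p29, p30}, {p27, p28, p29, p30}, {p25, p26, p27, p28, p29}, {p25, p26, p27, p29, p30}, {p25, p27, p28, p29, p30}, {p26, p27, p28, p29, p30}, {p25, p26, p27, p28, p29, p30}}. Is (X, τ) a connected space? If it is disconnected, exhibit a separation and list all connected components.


(X, τ) is disconnected; components = [{p26}, {p25, p27, p28, p29, p30}].

Find clopen sets (U ∈ τ with X ∖ U ∈ τ):
  U = ∅, X ∖ U = {p25, p26, p27, p28, p29, p30} — both open, so U is clopen.
  U = {p26}, X ∖ U = {p25, p27, p28, p29, p30} — both open, so U is clopen.
  U = {p25, p27, p28, p29, p30}, X ∖ U = {p26} — both open, so U is clopen.
  U = {p25, p26, p27, p28, p29, p30}, X ∖ U = ∅ — both open, so U is clopen.
Nontrivial clopen(s) exist: e.g. {p25, p27, p28, p29, p30}. So (X, τ) is disconnected.
Compute connected components by grouping points that agree on all clopens:
  component: {p26}
  component: {p25, p27, p28, p29, p30}


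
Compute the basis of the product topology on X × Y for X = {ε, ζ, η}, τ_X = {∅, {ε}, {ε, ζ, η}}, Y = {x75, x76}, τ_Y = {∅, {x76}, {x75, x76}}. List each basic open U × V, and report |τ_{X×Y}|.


Basis B = {∅ × ∅, {ε} × {x76}, {ε} × {x75, x76}, {ε, ζ, η} × {x76}, {ε, ζ, η} × {x75, x76}}; |τ_{X×Y}| = 6.

Enumerate products U × V with U ∈ τ_X, V ∈ τ_Y (deduplicated):
  ∅ × ∅ = {} (∅)
  {ε} × {x76} = {(ε,x76)}
  {ε} × {x75, x76} = {(ε,x75), (ε,x76)}
  {ε, ζ, η} × {x76} = {(ε,x76), (ζ,x76), (η,x76)}
  {ε, ζ, η} × {x75, x76} = {(ε,x75), (ε,x76), (ζ,x75), (ζ,x76), (η,x75), (η,x76)}
These 5 distinct sets form the basis B.
Close under arbitrary unions to get τ_{X×Y}; counting gives |τ_{X×Y}| = 6.


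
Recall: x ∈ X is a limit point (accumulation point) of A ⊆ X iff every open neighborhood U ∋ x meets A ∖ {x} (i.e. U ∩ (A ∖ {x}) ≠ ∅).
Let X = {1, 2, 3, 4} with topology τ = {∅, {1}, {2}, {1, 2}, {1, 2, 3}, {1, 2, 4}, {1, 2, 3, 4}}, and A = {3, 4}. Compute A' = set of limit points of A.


A' = ∅

For each x ∈ X, list the open sets U ∈ τ with x ∈ U, then check whether U ∩ (A ∖ {x}) ≠ ∅ for every such U.
  x = 1: open {1} ∋ x has {1} ∩ (A ∖ {1}) = ∅, so x is NOT a limit point.
  x = 2: open {2} ∋ x has {2} ∩ (A ∖ {2}) = ∅, so x is NOT a limit point.
  x = 3: open {1, 2, 3} ∋ x has {1, 2, 3} ∩ (A ∖ {3}) = ∅, so x is NOT a limit point.
  x = 4: open {1, 2, 4} ∋ x has {1, 2, 4} ∩ (A ∖ {4}) = ∅, so x is NOT a limit point.
Collecting: A' = ∅.


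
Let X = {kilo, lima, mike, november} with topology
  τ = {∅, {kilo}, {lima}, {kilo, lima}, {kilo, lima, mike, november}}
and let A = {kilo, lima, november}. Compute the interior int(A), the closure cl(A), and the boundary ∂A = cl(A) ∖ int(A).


int(A) = {kilo, lima}, cl(A) = {kilo, lima, mike, november}, ∂A = {mike, november}.

Closed sets in (X, τ) are complements of opens:
  closed(X, τ) = {∅, {mike, november}, {kilo, mike, november}, {lima, mike, november}, {kilo, lima, mike, november}}.
int(A) = ⋃ {U ∈ τ : U ⊆ A}. Opens contained in A: ∅, {kilo}, {lima}, {kilo, lima}.
Taking the union of these: int(A) = {kilo, lima}.
cl(A) = ⋂ {C closed : A ⊆ C}. Closed sets containing A: {kilo, lima, mike, november}.
Intersecting these: cl(A) = {kilo, lima, mike, november}.
∂A = cl(A) ∖ int(A) = {kilo, lima, mike, november} ∖ {kilo, lima} = {mike, november}.


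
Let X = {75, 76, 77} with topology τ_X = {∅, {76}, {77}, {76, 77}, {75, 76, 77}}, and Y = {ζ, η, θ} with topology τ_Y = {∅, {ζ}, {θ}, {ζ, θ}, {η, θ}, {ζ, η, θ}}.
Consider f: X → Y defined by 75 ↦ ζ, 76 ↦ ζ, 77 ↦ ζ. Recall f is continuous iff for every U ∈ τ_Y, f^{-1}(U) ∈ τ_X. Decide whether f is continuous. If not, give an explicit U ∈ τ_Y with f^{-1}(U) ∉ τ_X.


f IS continuous.

Compute f^{-1}(U) for each U ∈ τ_Y:
  U = ∅: f^{-1}(U) = ∅ ∈ τ_X ✓.
  U = {ζ}: f^{-1}(U) = {75, 76, 77} ∈ τ_X ✓.
  U = {θ}: f^{-1}(U) = ∅ ∈ τ_X ✓.
  U = {ζ, θ}: f^{-1}(U) = {75, 76, 77} ∈ τ_X ✓.
  U = {η, θ}: f^{-1}(U) = ∅ ∈ τ_X ✓.
  U = {ζ, η, θ}: f^{-1}(U) = {75, 76, 77} ∈ τ_X ✓.
Every preimage lies in τ_X, so f IS continuous.


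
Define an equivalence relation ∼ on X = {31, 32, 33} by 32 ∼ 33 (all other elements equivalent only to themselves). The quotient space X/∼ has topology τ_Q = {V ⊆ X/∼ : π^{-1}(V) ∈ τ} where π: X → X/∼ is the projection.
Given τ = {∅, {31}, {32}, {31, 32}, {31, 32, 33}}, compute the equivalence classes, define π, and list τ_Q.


X/∼ = {[31], [32=33]}; |τ_Q| = 3.

Equivalence classes: [31], [32=33].
Quotient map π: X → X/∼ sends 31 ↦ [31], 32 ↦ [32=33], 33 ↦ [32=33].
For each subset V ⊆ X/∼, compute π^{-1}(V) ⊆ X and check whether π^{-1}(V) ∈ τ. V is open in τ_Q iff π^{-1}(V) ∈ τ.
  V = {}: π^{-1}(V) = ∅ ∈ τ ✓.
  V = {[31]}: π^{-1}(V) = {31} ∈ τ ✓.
  V = {[32=33]}: π^{-1}(V) = {32, 33} ∉ τ ✗.
  V = {[31], [32=33]}: π^{-1}(V) = {31, 32, 33} ∈ τ ✓.
Open sets in the quotient: τ_Q = {{}, {[31]}, {[31], [32=33]}} (3 elements).


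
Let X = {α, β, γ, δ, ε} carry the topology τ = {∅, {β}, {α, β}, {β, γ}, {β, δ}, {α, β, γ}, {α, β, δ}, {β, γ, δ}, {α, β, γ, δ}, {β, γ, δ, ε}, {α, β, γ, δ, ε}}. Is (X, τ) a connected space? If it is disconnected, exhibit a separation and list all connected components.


(X, τ) is connected.

Find clopen sets (U ∈ τ with X ∖ U ∈ τ):
  U = ∅, X ∖ U = {α, β, γ, δ, ε} — both open, so U is clopen.
  U = {α, β, γ, δ, ε}, X ∖ U = ∅ — both open, so U is clopen.
Only trivial clopens (∅ and X) exist, so (X, τ) is connected.
Compute connected components by grouping points that agree on all clopens:
  component: {α, β, γ, δ, ε}


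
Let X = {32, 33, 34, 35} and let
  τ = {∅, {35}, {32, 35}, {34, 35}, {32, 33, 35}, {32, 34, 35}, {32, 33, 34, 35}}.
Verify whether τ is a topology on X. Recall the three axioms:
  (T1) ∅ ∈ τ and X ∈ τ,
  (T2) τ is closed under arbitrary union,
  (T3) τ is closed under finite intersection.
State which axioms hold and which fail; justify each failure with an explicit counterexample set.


τ IS a topology on X.

Axiom (T1): ∅ ∈ τ? Yes; X ∈ τ? Yes.
Axiom (T2/T3): check pairwise unions and intersections of members of τ.
All pairwise intersections and unions checked — each lies in τ. Therefore τ satisfies (T1), (T2), (T3): it IS a topology on X.


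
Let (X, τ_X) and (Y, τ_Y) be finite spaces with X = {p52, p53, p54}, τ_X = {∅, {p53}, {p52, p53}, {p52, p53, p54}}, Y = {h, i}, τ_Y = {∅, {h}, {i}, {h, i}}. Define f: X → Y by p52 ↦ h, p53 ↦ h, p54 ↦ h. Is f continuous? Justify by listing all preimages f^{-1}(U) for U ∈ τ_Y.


f IS continuous.

Compute f^{-1}(U) for each U ∈ τ_Y:
  U = ∅: f^{-1}(U) = ∅ ∈ τ_X ✓.
  U = {h}: f^{-1}(U) = {p52, p53, p54} ∈ τ_X ✓.
  U = {i}: f^{-1}(U) = ∅ ∈ τ_X ✓.
  U = {h, i}: f^{-1}(U) = {p52, p53, p54} ∈ τ_X ✓.
Every preimage lies in τ_X, so f IS continuous.


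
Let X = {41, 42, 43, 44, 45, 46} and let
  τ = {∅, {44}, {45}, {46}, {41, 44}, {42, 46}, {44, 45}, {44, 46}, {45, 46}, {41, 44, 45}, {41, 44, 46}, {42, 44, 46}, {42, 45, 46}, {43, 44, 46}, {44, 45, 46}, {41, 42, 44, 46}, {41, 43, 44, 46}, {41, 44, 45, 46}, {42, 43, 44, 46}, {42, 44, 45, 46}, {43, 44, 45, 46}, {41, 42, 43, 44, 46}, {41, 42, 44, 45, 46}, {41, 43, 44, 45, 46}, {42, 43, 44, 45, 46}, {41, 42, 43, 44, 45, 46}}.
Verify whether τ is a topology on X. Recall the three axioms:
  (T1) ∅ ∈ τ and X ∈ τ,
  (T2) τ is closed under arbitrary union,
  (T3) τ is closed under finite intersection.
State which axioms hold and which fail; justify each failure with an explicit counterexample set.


τ IS a topology on X.

Axiom (T1): ∅ ∈ τ? Yes; X ∈ τ? Yes.
Axiom (T2/T3): check pairwise unions and intersections of members of τ.
All pairwise intersections and unions checked — each lies in τ. Therefore τ satisfies (T1), (T2), (T3): it IS a topology on X.


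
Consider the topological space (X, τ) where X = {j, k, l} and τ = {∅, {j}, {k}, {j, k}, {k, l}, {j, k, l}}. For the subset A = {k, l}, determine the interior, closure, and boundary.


int(A) = {k, l}, cl(A) = {k, l}, ∂A = ∅.

Closed sets in (X, τ) are complements of opens:
  closed(X, τ) = {∅, {j}, {l}, {j, l}, {k, l}, {j, k, l}}.
int(A) = ⋃ {U ∈ τ : U ⊆ A}. Opens contained in A: ∅, {k}, {k, l}.
Taking the union of these: int(A) = {k, l}.
cl(A) = ⋂ {C closed : A ⊆ C}. Closed sets containing A: {k, l}, {j, k, l}.
Intersecting these: cl(A) = {k, l}.
∂A = cl(A) ∖ int(A) = {k, l} ∖ {k, l} = ∅.


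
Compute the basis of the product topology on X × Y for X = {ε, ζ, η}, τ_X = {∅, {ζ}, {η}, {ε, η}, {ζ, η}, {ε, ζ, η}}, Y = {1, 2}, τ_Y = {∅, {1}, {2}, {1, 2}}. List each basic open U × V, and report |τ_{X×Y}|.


Basis B = {∅ × ∅, {ζ} × {1}, {ζ} × {2}, {η} × {1}, {η} × {2}, {ε, η} × {1}, {ε, η} × {2}, {ζ} × {1, 2}, {ζ, η} × {1}, {ζ, η} × {2}, {η} × {1, 2}, {ε, ζ, η} × {1}, {ε, ζ, η} × {2}, {ε, η} × {1, 2}, {ζ, η} × {1, 2}, {ε, ζ, η} × {1, 2}}; |τ_{X×Y}| = 36.

Enumerate products U × V with U ∈ τ_X, V ∈ τ_Y (deduplicated):
  ∅ × ∅ = {} (∅)
  {ζ} × {1} = {(ζ,1)}
  {ζ} × {2} = {(ζ,2)}
  {η} × {1} = {(η,1)}
  {η} × {2} = {(η,2)}
  {ε, η} × {1} = {(ε,1), (η,1)}
  {ε, η} × {2} = {(ε,2), (η,2)}
  {ζ} × {1, 2} = {(ζ,1), (ζ,2)}
  {ζ, η} × {1} = {(ζ,1), (η,1)}
  {ζ, η} × {2} = {(ζ,2), (η,2)}
  {η} × {1, 2} = {(η,1), (η,2)}
  {ε, ζ, η} × {1} = {(ε,1), (ζ,1), (η,1)}
  {ε, ζ, η} × {2} = {(ε,2), (ζ,2), (η,2)}
  {ε, η} × {1, 2} = {(ε,1), (ε,2), (η,1), (η,2)}
  {ζ, η} × {1, 2} = {(ζ,1), (ζ,2), (η,1), (η,2)}
  {ε, ζ, η} × {1, 2} = {(ε,1), (ε,2), (ζ,1), (ζ,2), (η,1), (η,2)}
These 16 distinct sets form the basis B.
Close under arbitrary unions to get τ_{X×Y}; counting gives |τ_{X×Y}| = 36.


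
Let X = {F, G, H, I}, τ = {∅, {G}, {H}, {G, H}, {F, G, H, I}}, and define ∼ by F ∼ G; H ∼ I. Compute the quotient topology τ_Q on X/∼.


X/∼ = {[F=G], [H=I]}; |τ_Q| = 2.

Equivalence classes: [F=G], [H=I].
Quotient map π: X → X/∼ sends F ↦ [F=G], G ↦ [F=G], H ↦ [H=I], I ↦ [H=I].
For each subset V ⊆ X/∼, compute π^{-1}(V) ⊆ X and check whether π^{-1}(V) ∈ τ. V is open in τ_Q iff π^{-1}(V) ∈ τ.
  V = {}: π^{-1}(V) = ∅ ∈ τ ✓.
  V = {[F=G]}: π^{-1}(V) = {F, G} ∉ τ ✗.
  V = {[H=I]}: π^{-1}(V) = {H, I} ∉ τ ✗.
  V = {[F=G], [H=I]}: π^{-1}(V) = {F, G, H, I} ∈ τ ✓.
Open sets in the quotient: τ_Q = {{}, {[F=G], [H=I]}} (2 elements).


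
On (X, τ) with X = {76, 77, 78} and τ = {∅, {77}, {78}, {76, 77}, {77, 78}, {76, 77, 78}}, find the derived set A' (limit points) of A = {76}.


A' = ∅

For each x ∈ X, list the open sets U ∈ τ with x ∈ U, then check whether U ∩ (A ∖ {x}) ≠ ∅ for every such U.
  x = 76: open {76, 77} ∋ x has {76, 77} ∩ (A ∖ {76}) = ∅, so x is NOT a limit point.
  x = 77: open {77} ∋ x has {77} ∩ (A ∖ {77}) = ∅, so x is NOT a limit point.
  x = 78: open {78} ∋ x has {78} ∩ (A ∖ {78}) = ∅, so x is NOT a limit point.
Collecting: A' = ∅.


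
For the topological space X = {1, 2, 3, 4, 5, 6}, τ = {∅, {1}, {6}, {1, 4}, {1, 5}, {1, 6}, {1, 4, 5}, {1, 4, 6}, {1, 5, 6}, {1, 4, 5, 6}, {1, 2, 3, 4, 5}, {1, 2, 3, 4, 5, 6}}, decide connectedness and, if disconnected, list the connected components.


(X, τ) is disconnected; components = [{6}, {1, 2, 3, 4, 5}].

Find clopen sets (U ∈ τ with X ∖ U ∈ τ):
  U = ∅, X ∖ U = {1, 2, 3, 4, 5, 6} — both open, so U is clopen.
  U = {6}, X ∖ U = {1, 2, 3, 4, 5} — both open, so U is clopen.
  U = {1, 2, 3, 4, 5}, X ∖ U = {6} — both open, so U is clopen.
  U = {1, 2, 3, 4, 5, 6}, X ∖ U = ∅ — both open, so U is clopen.
Nontrivial clopen(s) exist: e.g. {1, 2, 3, 4, 5}. So (X, τ) is disconnected.
Compute connected components by grouping points that agree on all clopens:
  component: {6}
  component: {1, 2, 3, 4, 5}


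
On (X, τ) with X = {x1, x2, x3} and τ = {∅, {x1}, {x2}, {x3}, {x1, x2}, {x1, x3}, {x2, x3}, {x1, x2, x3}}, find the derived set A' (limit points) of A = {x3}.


A' = ∅

For each x ∈ X, list the open sets U ∈ τ with x ∈ U, then check whether U ∩ (A ∖ {x}) ≠ ∅ for every such U.
  x = x1: open {x1} ∋ x has {x1} ∩ (A ∖ {x1}) = ∅, so x is NOT a limit point.
  x = x2: open {x2} ∋ x has {x2} ∩ (A ∖ {x2}) = ∅, so x is NOT a limit point.
  x = x3: open {x3} ∋ x has {x3} ∩ (A ∖ {x3}) = ∅, so x is NOT a limit point.
Collecting: A' = ∅.


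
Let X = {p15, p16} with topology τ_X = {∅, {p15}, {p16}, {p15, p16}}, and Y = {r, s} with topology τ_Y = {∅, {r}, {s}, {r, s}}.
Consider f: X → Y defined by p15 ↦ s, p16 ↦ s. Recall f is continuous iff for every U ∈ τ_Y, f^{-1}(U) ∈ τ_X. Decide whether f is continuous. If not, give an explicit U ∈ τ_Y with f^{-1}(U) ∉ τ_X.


f IS continuous.

Compute f^{-1}(U) for each U ∈ τ_Y:
  U = ∅: f^{-1}(U) = ∅ ∈ τ_X ✓.
  U = {r}: f^{-1}(U) = ∅ ∈ τ_X ✓.
  U = {s}: f^{-1}(U) = {p15, p16} ∈ τ_X ✓.
  U = {r, s}: f^{-1}(U) = {p15, p16} ∈ τ_X ✓.
Every preimage lies in τ_X, so f IS continuous.


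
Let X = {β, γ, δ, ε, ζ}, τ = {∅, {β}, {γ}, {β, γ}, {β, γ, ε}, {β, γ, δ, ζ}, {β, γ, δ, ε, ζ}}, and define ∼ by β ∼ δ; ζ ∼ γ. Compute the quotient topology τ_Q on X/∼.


X/∼ = {[β=δ], [γ=ζ], [ε]}; |τ_Q| = 3.

Equivalence classes: [β=δ], [γ=ζ], [ε].
Quotient map π: X → X/∼ sends β ↦ [β=δ], γ ↦ [γ=ζ], δ ↦ [β=δ], ε ↦ [ε], ζ ↦ [γ=ζ].
For each subset V ⊆ X/∼, compute π^{-1}(V) ⊆ X and check whether π^{-1}(V) ∈ τ. V is open in τ_Q iff π^{-1}(V) ∈ τ.
  V = {}: π^{-1}(V) = ∅ ∈ τ ✓.
  V = {[β=δ]}: π^{-1}(V) = {β, δ} ∉ τ ✗.
  V = {[γ=ζ]}: π^{-1}(V) = {γ, ζ} ∉ τ ✗.
  V = {[β=δ], [γ=ζ]}: π^{-1}(V) = {β, γ, δ, ζ} ∈ τ ✓.
  V = {[ε]}: π^{-1}(V) = {ε} ∉ τ ✗.
  V = {[β=δ], [ε]}: π^{-1}(V) = {β, δ, ε} ∉ τ ✗.
  V = {[γ=ζ], [ε]}: π^{-1}(V) = {γ, ε, ζ} ∉ τ ✗.
  V = {[β=δ], [γ=ζ], [ε]}: π^{-1}(V) = {β, γ, δ, ε, ζ} ∈ τ ✓.
Open sets in the quotient: τ_Q = {{}, {[β=δ], [γ=ζ]}, {[β=δ], [γ=ζ], [ε]}} (3 elements).


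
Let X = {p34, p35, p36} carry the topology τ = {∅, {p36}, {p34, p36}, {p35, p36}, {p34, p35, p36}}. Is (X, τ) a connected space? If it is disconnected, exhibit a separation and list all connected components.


(X, τ) is connected.

Find clopen sets (U ∈ τ with X ∖ U ∈ τ):
  U = ∅, X ∖ U = {p34, p35, p36} — both open, so U is clopen.
  U = {p34, p35, p36}, X ∖ U = ∅ — both open, so U is clopen.
Only trivial clopens (∅ and X) exist, so (X, τ) is connected.
Compute connected components by grouping points that agree on all clopens:
  component: {p34, p35, p36}


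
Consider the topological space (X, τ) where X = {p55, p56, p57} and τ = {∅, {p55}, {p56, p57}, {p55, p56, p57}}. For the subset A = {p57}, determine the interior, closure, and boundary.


int(A) = ∅, cl(A) = {p56, p57}, ∂A = {p56, p57}.

Closed sets in (X, τ) are complements of opens:
  closed(X, τ) = {∅, {p55}, {p56, p57}, {p55, p56, p57}}.
int(A) = ⋃ {U ∈ τ : U ⊆ A}. Opens contained in A: ∅.
Taking the union of these: int(A) = ∅.
cl(A) = ⋂ {C closed : A ⊆ C}. Closed sets containing A: {p56, p57}, {p55, p56, p57}.
Intersecting these: cl(A) = {p56, p57}.
∂A = cl(A) ∖ int(A) = {p56, p57} ∖ ∅ = {p56, p57}.


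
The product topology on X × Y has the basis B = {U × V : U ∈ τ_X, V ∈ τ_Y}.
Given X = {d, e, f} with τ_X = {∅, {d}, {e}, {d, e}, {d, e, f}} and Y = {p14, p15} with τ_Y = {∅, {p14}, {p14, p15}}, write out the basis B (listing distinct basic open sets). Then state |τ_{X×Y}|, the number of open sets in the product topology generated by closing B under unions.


Basis B = {∅ × ∅, {d} × {p14}, {e} × {p14}, {d} × {p14, p15}, {d, e} × {p14}, {e} × {p14, p15}, {d, e, f} × {p14}, {d, e} × {p14, p15}, {d, e, f} × {p14, p15}}; |τ_{X×Y}| = 14.

Enumerate products U × V with U ∈ τ_X, V ∈ τ_Y (deduplicated):
  ∅ × ∅ = {} (∅)
  {d} × {p14} = {(d,p14)}
  {e} × {p14} = {(e,p14)}
  {d} × {p14, p15} = {(d,p14), (d,p15)}
  {d, e} × {p14} = {(d,p14), (e,p14)}
  {e} × {p14, p15} = {(e,p14), (e,p15)}
  {d, e, f} × {p14} = {(d,p14), (e,p14), (f,p14)}
  {d, e} × {p14, p15} = {(d,p14), (d,p15), (e,p14), (e,p15)}
  {d, e, f} × {p14, p15} = {(d,p14), (d,p15), (e,p14), (e,p15), (f,p14), (f,p15)}
These 9 distinct sets form the basis B.
Close under arbitrary unions to get τ_{X×Y}; counting gives |τ_{X×Y}| = 14.


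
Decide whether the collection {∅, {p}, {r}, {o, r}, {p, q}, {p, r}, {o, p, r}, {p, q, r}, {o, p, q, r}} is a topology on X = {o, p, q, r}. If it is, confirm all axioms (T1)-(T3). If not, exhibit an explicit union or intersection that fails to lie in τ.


τ IS a topology on X.

Axiom (T1): ∅ ∈ τ? Yes; X ∈ τ? Yes.
Axiom (T2/T3): check pairwise unions and intersections of members of τ.
All pairwise intersections and unions checked — each lies in τ. Therefore τ satisfies (T1), (T2), (T3): it IS a topology on X.


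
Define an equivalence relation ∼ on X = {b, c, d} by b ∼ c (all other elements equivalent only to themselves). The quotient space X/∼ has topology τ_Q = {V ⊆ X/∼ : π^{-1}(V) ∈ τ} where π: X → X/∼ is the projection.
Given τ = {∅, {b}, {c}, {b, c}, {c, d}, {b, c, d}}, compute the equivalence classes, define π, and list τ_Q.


X/∼ = {[b=c], [d]}; |τ_Q| = 3.

Equivalence classes: [b=c], [d].
Quotient map π: X → X/∼ sends b ↦ [b=c], c ↦ [b=c], d ↦ [d].
For each subset V ⊆ X/∼, compute π^{-1}(V) ⊆ X and check whether π^{-1}(V) ∈ τ. V is open in τ_Q iff π^{-1}(V) ∈ τ.
  V = {}: π^{-1}(V) = ∅ ∈ τ ✓.
  V = {[b=c]}: π^{-1}(V) = {b, c} ∈ τ ✓.
  V = {[d]}: π^{-1}(V) = {d} ∉ τ ✗.
  V = {[b=c], [d]}: π^{-1}(V) = {b, c, d} ∈ τ ✓.
Open sets in the quotient: τ_Q = {{}, {[b=c]}, {[b=c], [d]}} (3 elements).


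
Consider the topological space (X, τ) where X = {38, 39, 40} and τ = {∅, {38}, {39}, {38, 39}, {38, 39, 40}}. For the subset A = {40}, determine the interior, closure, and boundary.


int(A) = ∅, cl(A) = {40}, ∂A = {40}.

Closed sets in (X, τ) are complements of opens:
  closed(X, τ) = {∅, {40}, {38, 40}, {39, 40}, {38, 39, 40}}.
int(A) = ⋃ {U ∈ τ : U ⊆ A}. Opens contained in A: ∅.
Taking the union of these: int(A) = ∅.
cl(A) = ⋂ {C closed : A ⊆ C}. Closed sets containing A: {40}, {38, 40}, {39, 40}, {38, 39, 40}.
Intersecting these: cl(A) = {40}.
∂A = cl(A) ∖ int(A) = {40} ∖ ∅ = {40}.


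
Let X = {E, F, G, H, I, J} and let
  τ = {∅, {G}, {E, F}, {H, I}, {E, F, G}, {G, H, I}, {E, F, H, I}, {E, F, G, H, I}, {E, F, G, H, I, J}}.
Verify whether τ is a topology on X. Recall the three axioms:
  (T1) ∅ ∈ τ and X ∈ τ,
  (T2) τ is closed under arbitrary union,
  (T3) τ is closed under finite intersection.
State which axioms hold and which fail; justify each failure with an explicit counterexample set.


τ IS a topology on X.

Axiom (T1): ∅ ∈ τ? Yes; X ∈ τ? Yes.
Axiom (T2/T3): check pairwise unions and intersections of members of τ.
All pairwise intersections and unions checked — each lies in τ. Therefore τ satisfies (T1), (T2), (T3): it IS a topology on X.


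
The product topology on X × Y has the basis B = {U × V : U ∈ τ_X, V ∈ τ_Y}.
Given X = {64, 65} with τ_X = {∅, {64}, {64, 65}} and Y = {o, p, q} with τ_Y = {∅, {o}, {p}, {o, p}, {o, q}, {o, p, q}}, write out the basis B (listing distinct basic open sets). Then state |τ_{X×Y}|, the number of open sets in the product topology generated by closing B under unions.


Basis B = {∅ × ∅, {64} × {o}, {64} × {p}, {64} × {o, p}, {64} × {o, q}, {64, 65} × {o}, {64, 65} × {p}, {64} × {o, p, q}, {64, 65} × {o, p}, {64, 65} × {o, q}, {64, 65} × {o, p, q}}; |τ_{X×Y}| = 18.

Enumerate products U × V with U ∈ τ_X, V ∈ τ_Y (deduplicated):
  ∅ × ∅ = {} (∅)
  {64} × {o} = {(64,o)}
  {64} × {p} = {(64,p)}
  {64} × {o, p} = {(64,o), (64,p)}
  {64} × {o, q} = {(64,o), (64,q)}
  {64, 65} × {o} = {(64,o), (65,o)}
  {64, 65} × {p} = {(64,p), (65,p)}
  {64} × {o, p, q} = {(64,o), (64,p), (64,q)}
  {64, 65} × {o, p} = {(64,o), (64,p), (65,o), (65,p)}
  {64, 65} × {o, q} = {(64,o), (64,q), (65,o), (65,q)}
  {64, 65} × {o, p, q} = {(64,o), (64,p), (64,q), (65,o), (65,p), (65,q)}
These 11 distinct sets form the basis B.
Close under arbitrary unions to get τ_{X×Y}; counting gives |τ_{X×Y}| = 18.


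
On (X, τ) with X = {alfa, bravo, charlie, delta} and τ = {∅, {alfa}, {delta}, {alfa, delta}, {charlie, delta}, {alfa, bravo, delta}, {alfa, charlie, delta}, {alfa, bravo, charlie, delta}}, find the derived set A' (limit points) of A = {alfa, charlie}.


A' = {bravo}

For each x ∈ X, list the open sets U ∈ τ with x ∈ U, then check whether U ∩ (A ∖ {x}) ≠ ∅ for every such U.
  x = alfa: open {alfa} ∋ x has {alfa} ∩ (A ∖ {alfa}) = ∅, so x is NOT a limit point.
  x = bravo: opens ∋ x are {alfa, bravo, delta}, {alfa, bravo, charlie, delta}; each meets A ∖ {bravo}, so x IS a limit point.
  x = charlie: open {charlie, delta} ∋ x has {charlie, delta} ∩ (A ∖ {charlie}) = ∅, so x is NOT a limit point.
  x = delta: open {delta} ∋ x has {delta} ∩ (A ∖ {delta}) = ∅, so x is NOT a limit point.
Collecting: A' = {bravo}.


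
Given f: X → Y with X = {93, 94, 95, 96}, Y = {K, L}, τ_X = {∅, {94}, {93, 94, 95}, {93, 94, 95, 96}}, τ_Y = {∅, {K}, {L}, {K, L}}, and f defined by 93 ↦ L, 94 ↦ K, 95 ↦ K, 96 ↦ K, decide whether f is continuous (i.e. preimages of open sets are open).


f is NOT continuous.

Compute f^{-1}(U) for each U ∈ τ_Y:
  U = ∅: f^{-1}(U) = ∅ ∈ τ_X ✓.
  U = {K}: f^{-1}(U) = {94, 95, 96} ∉ τ_X ✗.
  U = {L}: f^{-1}(U) = {93} ∉ τ_X ✗.
  U = {K, L}: f^{-1}(U) = {93, 94, 95, 96} ∈ τ_X ✓.
Found U = {K} with f^{-1}(U) = {94, 95, 96} not in τ_X. Therefore f is NOT continuous.


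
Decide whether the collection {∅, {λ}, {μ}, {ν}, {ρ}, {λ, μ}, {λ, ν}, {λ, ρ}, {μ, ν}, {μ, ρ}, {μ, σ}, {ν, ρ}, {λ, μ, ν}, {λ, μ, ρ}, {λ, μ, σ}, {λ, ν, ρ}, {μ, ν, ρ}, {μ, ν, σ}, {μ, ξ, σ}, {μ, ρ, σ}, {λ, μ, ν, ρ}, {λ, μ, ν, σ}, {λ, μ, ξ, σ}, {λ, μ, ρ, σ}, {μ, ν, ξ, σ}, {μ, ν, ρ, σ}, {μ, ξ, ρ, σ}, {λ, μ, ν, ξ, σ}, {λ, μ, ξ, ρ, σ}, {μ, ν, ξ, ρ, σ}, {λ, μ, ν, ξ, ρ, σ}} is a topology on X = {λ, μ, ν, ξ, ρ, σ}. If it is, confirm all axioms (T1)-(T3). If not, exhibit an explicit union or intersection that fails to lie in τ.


τ is NOT a topology on X.

Axiom (T1): ∅ ∈ τ? Yes; X ∈ τ? Yes.
Axiom (T2/T3): check pairwise unions and intersections of members of τ.
Counterexample for (T2): {λ} ∪ {μ, ν, ρ, σ} = {λ, μ, ν, ρ, σ} ∉ τ. Therefore τ is NOT a topology.


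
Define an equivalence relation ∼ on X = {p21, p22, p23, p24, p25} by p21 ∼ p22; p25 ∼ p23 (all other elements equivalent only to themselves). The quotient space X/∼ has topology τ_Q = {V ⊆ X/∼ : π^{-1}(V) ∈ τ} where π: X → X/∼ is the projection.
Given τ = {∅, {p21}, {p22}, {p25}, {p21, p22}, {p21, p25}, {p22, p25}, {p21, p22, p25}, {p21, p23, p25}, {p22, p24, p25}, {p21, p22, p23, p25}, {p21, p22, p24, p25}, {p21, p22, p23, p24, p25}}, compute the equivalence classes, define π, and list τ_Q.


X/∼ = {[p21=p22], [p23=p25], [p24]}; |τ_Q| = 4.

Equivalence classes: [p21=p22], [p23=p25], [p24].
Quotient map π: X → X/∼ sends p21 ↦ [p21=p22], p22 ↦ [p21=p22], p23 ↦ [p23=p25], p24 ↦ [p24], p25 ↦ [p23=p25].
For each subset V ⊆ X/∼, compute π^{-1}(V) ⊆ X and check whether π^{-1}(V) ∈ τ. V is open in τ_Q iff π^{-1}(V) ∈ τ.
  V = {}: π^{-1}(V) = ∅ ∈ τ ✓.
  V = {[p21=p22]}: π^{-1}(V) = {p21, p22} ∈ τ ✓.
  V = {[p23=p25]}: π^{-1}(V) = {p23, p25} ∉ τ ✗.
  V = {[p21=p22], [p23=p25]}: π^{-1}(V) = {p21, p22, p23, p25} ∈ τ ✓.
  V = {[p24]}: π^{-1}(V) = {p24} ∉ τ ✗.
  V = {[p21=p22], [p24]}: π^{-1}(V) = {p21, p22, p24} ∉ τ ✗.
  V = {[p23=p25], [p24]}: π^{-1}(V) = {p23, p24, p25} ∉ τ ✗.
  V = {[p21=p22], [p23=p25], [p24]}: π^{-1}(V) = {p21, p22, p23, p24, p25} ∈ τ ✓.
Open sets in the quotient: τ_Q = {{}, {[p21=p22]}, {[p21=p22], [p23=p25]}, {[p21=p22], [p23=p25], [p24]}} (4 elements).


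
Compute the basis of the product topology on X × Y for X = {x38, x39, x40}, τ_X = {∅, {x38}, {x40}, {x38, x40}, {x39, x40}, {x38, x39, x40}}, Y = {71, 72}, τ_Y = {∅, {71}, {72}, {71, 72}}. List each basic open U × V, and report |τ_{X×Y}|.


Basis B = {∅ × ∅, {x38} × {71}, {x38} × {72}, {x40} × {71}, {x40} × {72}, {x38} × {71, 72}, {x38, x40} × {71}, {x38, x40} × {72}, {x39, x40} × {71}, {x39, x40} × {72}, {x40} × {71, 72}, {x38, x39, x40} × {71}, {x38, x39, x40} × {72}, {x38, x40} × {71, 72}, {x39, x40} × {71, 72}, {x38, x39, x40} × {71, 72}}; |τ_{X×Y}| = 36.

Enumerate products U × V with U ∈ τ_X, V ∈ τ_Y (deduplicated):
  ∅ × ∅ = {} (∅)
  {x38} × {71} = {(x38,71)}
  {x38} × {72} = {(x38,72)}
  {x40} × {71} = {(x40,71)}
  {x40} × {72} = {(x40,72)}
  {x38} × {71, 72} = {(x38,71), (x38,72)}
  {x38, x40} × {71} = {(x38,71), (x40,71)}
  {x38, x40} × {72} = {(x38,72), (x40,72)}
  {x39, x40} × {71} = {(x39,71), (x40,71)}
  {x39, x40} × {72} = {(x39,72), (x40,72)}
  {x40} × {71, 72} = {(x40,71), (x40,72)}
  {x38, x39, x40} × {71} = {(x38,71), (x39,71), (x40,71)}
  {x38, x39, x40} × {72} = {(x38,72), (x39,72), (x40,72)}
  {x38, x40} × {71, 72} = {(x38,71), (x38,72), (x40,71), (x40,72)}
  {x39, x40} × {71, 72} = {(x39,71), (x39,72), (x40,71), (x40,72)}
  {x38, x39, x40} × {71, 72} = {(x38,71), (x38,72), (x39,71), (x39,72), (x40,71), (x40,72)}
These 16 distinct sets form the basis B.
Close under arbitrary unions to get τ_{X×Y}; counting gives |τ_{X×Y}| = 36.


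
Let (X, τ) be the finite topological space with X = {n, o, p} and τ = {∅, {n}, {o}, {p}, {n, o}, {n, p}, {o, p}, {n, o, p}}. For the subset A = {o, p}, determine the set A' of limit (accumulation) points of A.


A' = ∅

For each x ∈ X, list the open sets U ∈ τ with x ∈ U, then check whether U ∩ (A ∖ {x}) ≠ ∅ for every such U.
  x = n: open {n} ∋ x has {n} ∩ (A ∖ {n}) = ∅, so x is NOT a limit point.
  x = o: open {o} ∋ x has {o} ∩ (A ∖ {o}) = ∅, so x is NOT a limit point.
  x = p: open {p} ∋ x has {p} ∩ (A ∖ {p}) = ∅, so x is NOT a limit point.
Collecting: A' = ∅.


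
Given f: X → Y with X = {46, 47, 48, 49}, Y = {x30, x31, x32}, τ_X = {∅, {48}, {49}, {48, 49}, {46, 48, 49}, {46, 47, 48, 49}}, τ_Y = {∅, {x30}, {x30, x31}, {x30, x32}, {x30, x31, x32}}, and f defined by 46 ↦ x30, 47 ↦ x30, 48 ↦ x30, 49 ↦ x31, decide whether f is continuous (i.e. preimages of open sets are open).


f is NOT continuous.

Compute f^{-1}(U) for each U ∈ τ_Y:
  U = ∅: f^{-1}(U) = ∅ ∈ τ_X ✓.
  U = {x30}: f^{-1}(U) = {46, 47, 48} ∉ τ_X ✗.
  U = {x30, x31}: f^{-1}(U) = {46, 47, 48, 49} ∈ τ_X ✓.
  U = {x30, x32}: f^{-1}(U) = {46, 47, 48} ∉ τ_X ✗.
  U = {x30, x31, x32}: f^{-1}(U) = {46, 47, 48, 49} ∈ τ_X ✓.
Found U = {x30} with f^{-1}(U) = {46, 47, 48} not in τ_X. Therefore f is NOT continuous.


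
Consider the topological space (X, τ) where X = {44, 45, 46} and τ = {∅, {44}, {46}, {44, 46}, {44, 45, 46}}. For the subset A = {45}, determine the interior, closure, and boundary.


int(A) = ∅, cl(A) = {45}, ∂A = {45}.

Closed sets in (X, τ) are complements of opens:
  closed(X, τ) = {∅, {45}, {44, 45}, {45, 46}, {44, 45, 46}}.
int(A) = ⋃ {U ∈ τ : U ⊆ A}. Opens contained in A: ∅.
Taking the union of these: int(A) = ∅.
cl(A) = ⋂ {C closed : A ⊆ C}. Closed sets containing A: {45}, {44, 45}, {45, 46}, {44, 45, 46}.
Intersecting these: cl(A) = {45}.
∂A = cl(A) ∖ int(A) = {45} ∖ ∅ = {45}.


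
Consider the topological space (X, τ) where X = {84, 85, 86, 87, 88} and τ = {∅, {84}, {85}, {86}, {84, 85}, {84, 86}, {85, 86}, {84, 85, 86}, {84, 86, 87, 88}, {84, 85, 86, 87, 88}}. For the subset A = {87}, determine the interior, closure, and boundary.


int(A) = ∅, cl(A) = {87, 88}, ∂A = {87, 88}.

Closed sets in (X, τ) are complements of opens:
  closed(X, τ) = {∅, {85}, {87, 88}, {84, 87, 88}, {85, 87, 88}, {86, 87, 88}, {84, 85, 87, 88}, {84, 86, 87, 88}, {85, 86, 87, 88}, {84, 85, 86, 87, 88}}.
int(A) = ⋃ {U ∈ τ : U ⊆ A}. Opens contained in A: ∅.
Taking the union of these: int(A) = ∅.
cl(A) = ⋂ {C closed : A ⊆ C}. Closed sets containing A: {87, 88}, {84, 87, 88}, {85, 87, 88}, {86, 87, 88}, {84, 85, 87, 88}, {84, 86, 87, 88}, {85, 86, 87, 88}, {84, 85, 86, 87, 88}.
Intersecting these: cl(A) = {87, 88}.
∂A = cl(A) ∖ int(A) = {87, 88} ∖ ∅ = {87, 88}.


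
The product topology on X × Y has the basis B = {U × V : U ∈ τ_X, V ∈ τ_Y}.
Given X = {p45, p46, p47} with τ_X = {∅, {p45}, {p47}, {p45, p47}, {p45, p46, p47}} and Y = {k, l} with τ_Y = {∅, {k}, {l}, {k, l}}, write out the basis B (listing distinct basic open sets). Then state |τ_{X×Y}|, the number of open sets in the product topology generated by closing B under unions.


Basis B = {∅ × ∅, {p45} × {k}, {p45} × {l}, {p47} × {k}, {p47} × {l}, {p45} × {k, l}, {p45, p47} × {k}, {p45, p47} × {l}, {p47} × {k, l}, {p45, p46, p47} × {k}, {p45, p46, p47} × {l}, {p45, p47} × {k, l}, {p45, p46, p47} × {k, l}}; |τ_{X×Y}| = 25.

Enumerate products U × V with U ∈ τ_X, V ∈ τ_Y (deduplicated):
  ∅ × ∅ = {} (∅)
  {p45} × {k} = {(p45,k)}
  {p45} × {l} = {(p45,l)}
  {p47} × {k} = {(p47,k)}
  {p47} × {l} = {(p47,l)}
  {p45} × {k, l} = {(p45,k), (p45,l)}
  {p45, p47} × {k} = {(p45,k), (p47,k)}
  {p45, p47} × {l} = {(p45,l), (p47,l)}
  {p47} × {k, l} = {(p47,k), (p47,l)}
  {p45, p46, p47} × {k} = {(p45,k), (p46,k), (p47,k)}
  {p45, p46, p47} × {l} = {(p45,l), (p46,l), (p47,l)}
  {p45, p47} × {k, l} = {(p45,k), (p45,l), (p47,k), (p47,l)}
  {p45, p46, p47} × {k, l} = {(p45,k), (p45,l), (p46,k), (p46,l), (p47,k), (p47,l)}
These 13 distinct sets form the basis B.
Close under arbitrary unions to get τ_{X×Y}; counting gives |τ_{X×Y}| = 25.


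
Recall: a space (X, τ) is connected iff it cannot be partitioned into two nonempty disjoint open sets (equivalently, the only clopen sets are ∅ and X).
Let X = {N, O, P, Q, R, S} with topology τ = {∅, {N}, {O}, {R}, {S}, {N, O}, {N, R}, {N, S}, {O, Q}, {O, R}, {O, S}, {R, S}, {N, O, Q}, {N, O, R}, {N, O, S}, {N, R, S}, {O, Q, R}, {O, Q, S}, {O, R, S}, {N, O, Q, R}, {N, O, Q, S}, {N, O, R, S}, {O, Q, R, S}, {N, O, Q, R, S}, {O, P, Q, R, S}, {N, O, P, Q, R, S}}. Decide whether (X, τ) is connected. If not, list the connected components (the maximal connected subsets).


(X, τ) is disconnected; components = [{N}, {O, P, Q, R, S}].

Find clopen sets (U ∈ τ with X ∖ U ∈ τ):
  U = ∅, X ∖ U = {N, O, P, Q, R, S} — both open, so U is clopen.
  U = {N}, X ∖ U = {O, P, Q, R, S} — both open, so U is clopen.
  U = {O, P, Q, R, S}, X ∖ U = {N} — both open, so U is clopen.
  U = {N, O, P, Q, R, S}, X ∖ U = ∅ — both open, so U is clopen.
Nontrivial clopen(s) exist: e.g. {N}. So (X, τ) is disconnected.
Compute connected components by grouping points that agree on all clopens:
  component: {N}
  component: {O, P, Q, R, S}


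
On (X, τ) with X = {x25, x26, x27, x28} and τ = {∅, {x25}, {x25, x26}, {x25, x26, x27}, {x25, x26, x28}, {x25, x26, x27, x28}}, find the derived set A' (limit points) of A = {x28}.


A' = ∅

For each x ∈ X, list the open sets U ∈ τ with x ∈ U, then check whether U ∩ (A ∖ {x}) ≠ ∅ for every such U.
  x = x25: open {x25} ∋ x has {x25} ∩ (A ∖ {x25}) = ∅, so x is NOT a limit point.
  x = x26: open {x25, x26} ∋ x has {x25, x26} ∩ (A ∖ {x26}) = ∅, so x is NOT a limit point.
  x = x27: open {x25, x26, x27} ∋ x has {x25, x26, x27} ∩ (A ∖ {x27}) = ∅, so x is NOT a limit point.
  x = x28: open {x25, x26, x28} ∋ x has {x25, x26, x28} ∩ (A ∖ {x28}) = ∅, so x is NOT a limit point.
Collecting: A' = ∅.


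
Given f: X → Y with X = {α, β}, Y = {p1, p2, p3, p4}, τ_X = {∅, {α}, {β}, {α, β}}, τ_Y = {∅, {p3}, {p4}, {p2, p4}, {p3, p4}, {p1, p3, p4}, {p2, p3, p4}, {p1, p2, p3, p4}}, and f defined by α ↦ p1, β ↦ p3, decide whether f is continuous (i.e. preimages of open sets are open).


f IS continuous.

Compute f^{-1}(U) for each U ∈ τ_Y:
  U = ∅: f^{-1}(U) = ∅ ∈ τ_X ✓.
  U = {p3}: f^{-1}(U) = {β} ∈ τ_X ✓.
  U = {p4}: f^{-1}(U) = ∅ ∈ τ_X ✓.
  U = {p2, p4}: f^{-1}(U) = ∅ ∈ τ_X ✓.
  U = {p3, p4}: f^{-1}(U) = {β} ∈ τ_X ✓.
  U = {p1, p3, p4}: f^{-1}(U) = {α, β} ∈ τ_X ✓.
  U = {p2, p3, p4}: f^{-1}(U) = {β} ∈ τ_X ✓.
  U = {p1, p2, p3, p4}: f^{-1}(U) = {α, β} ∈ τ_X ✓.
Every preimage lies in τ_X, so f IS continuous.


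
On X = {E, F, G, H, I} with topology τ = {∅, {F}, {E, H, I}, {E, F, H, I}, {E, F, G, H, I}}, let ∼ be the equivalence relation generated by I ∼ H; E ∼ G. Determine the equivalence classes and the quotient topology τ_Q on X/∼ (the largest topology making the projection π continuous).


X/∼ = {[E=G], [F], [H=I]}; |τ_Q| = 3.

Equivalence classes: [E=G], [F], [H=I].
Quotient map π: X → X/∼ sends E ↦ [E=G], F ↦ [F], G ↦ [E=G], H ↦ [H=I], I ↦ [H=I].
For each subset V ⊆ X/∼, compute π^{-1}(V) ⊆ X and check whether π^{-1}(V) ∈ τ. V is open in τ_Q iff π^{-1}(V) ∈ τ.
  V = {}: π^{-1}(V) = ∅ ∈ τ ✓.
  V = {[E=G]}: π^{-1}(V) = {E, G} ∉ τ ✗.
  V = {[F]}: π^{-1}(V) = {F} ∈ τ ✓.
  V = {[E=G], [F]}: π^{-1}(V) = {E, F, G} ∉ τ ✗.
  V = {[H=I]}: π^{-1}(V) = {H, I} ∉ τ ✗.
  V = {[E=G], [H=I]}: π^{-1}(V) = {E, G, H, I} ∉ τ ✗.
  V = {[F], [H=I]}: π^{-1}(V) = {F, H, I} ∉ τ ✗.
  V = {[E=G], [F], [H=I]}: π^{-1}(V) = {E, F, G, H, I} ∈ τ ✓.
Open sets in the quotient: τ_Q = {{}, {[F]}, {[E=G], [F], [H=I]}} (3 elements).


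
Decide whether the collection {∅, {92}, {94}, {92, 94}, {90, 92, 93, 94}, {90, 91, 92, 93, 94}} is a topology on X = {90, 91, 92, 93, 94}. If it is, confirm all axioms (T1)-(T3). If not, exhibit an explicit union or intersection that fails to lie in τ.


τ IS a topology on X.

Axiom (T1): ∅ ∈ τ? Yes; X ∈ τ? Yes.
Axiom (T2/T3): check pairwise unions and intersections of members of τ.
All pairwise intersections and unions checked — each lies in τ. Therefore τ satisfies (T1), (T2), (T3): it IS a topology on X.


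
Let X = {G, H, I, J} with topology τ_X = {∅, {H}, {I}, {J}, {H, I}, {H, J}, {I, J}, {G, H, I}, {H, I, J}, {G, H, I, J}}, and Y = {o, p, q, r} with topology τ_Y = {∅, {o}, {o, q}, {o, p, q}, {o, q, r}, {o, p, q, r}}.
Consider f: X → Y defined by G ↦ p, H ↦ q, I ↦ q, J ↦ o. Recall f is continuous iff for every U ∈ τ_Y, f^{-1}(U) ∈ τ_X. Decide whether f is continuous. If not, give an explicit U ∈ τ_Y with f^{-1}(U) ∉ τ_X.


f IS continuous.

Compute f^{-1}(U) for each U ∈ τ_Y:
  U = ∅: f^{-1}(U) = ∅ ∈ τ_X ✓.
  U = {o}: f^{-1}(U) = {J} ∈ τ_X ✓.
  U = {o, q}: f^{-1}(U) = {H, I, J} ∈ τ_X ✓.
  U = {o, p, q}: f^{-1}(U) = {G, H, I, J} ∈ τ_X ✓.
  U = {o, q, r}: f^{-1}(U) = {H, I, J} ∈ τ_X ✓.
  U = {o, p, q, r}: f^{-1}(U) = {G, H, I, J} ∈ τ_X ✓.
Every preimage lies in τ_X, so f IS continuous.


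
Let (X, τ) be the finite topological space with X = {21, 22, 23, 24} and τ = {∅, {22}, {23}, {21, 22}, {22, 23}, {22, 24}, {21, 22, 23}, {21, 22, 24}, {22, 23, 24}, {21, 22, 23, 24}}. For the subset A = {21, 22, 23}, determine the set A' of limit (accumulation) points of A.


A' = {21, 24}

For each x ∈ X, list the open sets U ∈ τ with x ∈ U, then check whether U ∩ (A ∖ {x}) ≠ ∅ for every such U.
  x = 21: opens ∋ x are {21, 22}, {21, 22, 23}, {21, 22, 24}, {21, 22, 23, 24}; each meets A ∖ {21}, so x IS a limit point.
  x = 22: open {22} ∋ x has {22} ∩ (A ∖ {22}) = ∅, so x is NOT a limit point.
  x = 23: open {23} ∋ x has {23} ∩ (A ∖ {23}) = ∅, so x is NOT a limit point.
  x = 24: opens ∋ x are {22, 24}, {21, 22, 24}, {22, 23, 24}, {21, 22, 23, 24}; each meets A ∖ {24}, so x IS a limit point.
Collecting: A' = {21, 24}.


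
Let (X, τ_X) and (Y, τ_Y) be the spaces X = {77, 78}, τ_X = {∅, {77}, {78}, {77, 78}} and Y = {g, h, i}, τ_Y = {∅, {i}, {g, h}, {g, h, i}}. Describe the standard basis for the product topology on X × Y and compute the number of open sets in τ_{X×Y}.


Basis B = {∅ × ∅, {77} × {i}, {78} × {i}, {77} × {g, h}, {77, 78} × {i}, {78} × {g, h}, {77} × {g, h, i}, {78} × {g, h, i}, {77, 78} × {g, h}, {77, 78} × {g, h, i}}; |τ_{X×Y}| = 16.

Enumerate products U × V with U ∈ τ_X, V ∈ τ_Y (deduplicated):
  ∅ × ∅ = {} (∅)
  {77} × {i} = {(77,i)}
  {78} × {i} = {(78,i)}
  {77} × {g, h} = {(77,g), (77,h)}
  {77, 78} × {i} = {(77,i), (78,i)}
  {78} × {g, h} = {(78,g), (78,h)}
  {77} × {g, h, i} = {(77,g), (77,h), (77,i)}
  {78} × {g, h, i} = {(78,g), (78,h), (78,i)}
  {77, 78} × {g, h} = {(77,g), (77,h), (78,g), (78,h)}
  {77, 78} × {g, h, i} = {(77,g), (77,h), (77,i), (78,g), (78,h), (78,i)}
These 10 distinct sets form the basis B.
Close under arbitrary unions to get τ_{X×Y}; counting gives |τ_{X×Y}| = 16.


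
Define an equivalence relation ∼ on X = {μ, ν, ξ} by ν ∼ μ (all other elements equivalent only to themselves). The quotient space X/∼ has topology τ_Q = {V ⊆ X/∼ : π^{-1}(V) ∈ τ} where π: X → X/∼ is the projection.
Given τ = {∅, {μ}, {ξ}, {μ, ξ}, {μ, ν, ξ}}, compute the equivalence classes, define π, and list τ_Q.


X/∼ = {[μ=ν], [ξ]}; |τ_Q| = 3.

Equivalence classes: [μ=ν], [ξ].
Quotient map π: X → X/∼ sends μ ↦ [μ=ν], ν ↦ [μ=ν], ξ ↦ [ξ].
For each subset V ⊆ X/∼, compute π^{-1}(V) ⊆ X and check whether π^{-1}(V) ∈ τ. V is open in τ_Q iff π^{-1}(V) ∈ τ.
  V = {}: π^{-1}(V) = ∅ ∈ τ ✓.
  V = {[μ=ν]}: π^{-1}(V) = {μ, ν} ∉ τ ✗.
  V = {[ξ]}: π^{-1}(V) = {ξ} ∈ τ ✓.
  V = {[μ=ν], [ξ]}: π^{-1}(V) = {μ, ν, ξ} ∈ τ ✓.
Open sets in the quotient: τ_Q = {{}, {[ξ]}, {[μ=ν], [ξ]}} (3 elements).
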